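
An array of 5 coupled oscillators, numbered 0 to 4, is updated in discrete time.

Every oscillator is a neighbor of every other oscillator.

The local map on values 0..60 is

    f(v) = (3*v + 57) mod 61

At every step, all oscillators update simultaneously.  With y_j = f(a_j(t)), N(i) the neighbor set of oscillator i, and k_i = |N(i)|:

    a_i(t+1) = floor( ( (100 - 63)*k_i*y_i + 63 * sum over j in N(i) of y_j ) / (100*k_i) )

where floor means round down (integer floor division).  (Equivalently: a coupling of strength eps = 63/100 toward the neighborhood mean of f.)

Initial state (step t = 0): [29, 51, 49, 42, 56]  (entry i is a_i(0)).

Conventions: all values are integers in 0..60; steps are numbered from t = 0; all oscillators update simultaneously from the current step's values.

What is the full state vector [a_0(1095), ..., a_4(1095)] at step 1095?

Answer: [9, 9, 9, 11, 11]
Key observation: The state at step 7, [41, 41, 41, 29, 29], reappears at step 19: the system is in a cycle of period 12 from step 7 on.  Therefore the state at step 1095 equals the state at step 7 + ((1095 - 7) mod 12) = 15, which is [9, 9, 9, 11, 11].

Derivation:
t=0: [29, 51, 49, 42, 56]
t=1: [22, 23, 22, 17, 26]
t=2: [10, 11, 10, 20, 13]
t=3: [32, 33, 32, 38, 34]
t=4: [35, 35, 35, 39, 36]
t=5: [42, 42, 42, 44, 43]
t=6: [1, 1, 1, 2, 2]
t=7: [41, 41, 41, 29, 29]
t=8: [46, 46, 46, 39, 39]
t=9: [24, 24, 24, 33, 33]
t=10: [15, 15, 15, 21, 21]
t=11: [46, 46, 46, 50, 50]
t=12: [15, 15, 15, 18, 18]
t=13: [43, 43, 43, 45, 45]
t=14: [4, 4, 4, 6, 6]
t=15: [9, 9, 9, 11, 11]
t=16: [24, 24, 24, 26, 26]
t=17: [8, 8, 8, 10, 10]
t=18: [21, 21, 21, 23, 23]
t=19: [41, 41, 41, 29, 29]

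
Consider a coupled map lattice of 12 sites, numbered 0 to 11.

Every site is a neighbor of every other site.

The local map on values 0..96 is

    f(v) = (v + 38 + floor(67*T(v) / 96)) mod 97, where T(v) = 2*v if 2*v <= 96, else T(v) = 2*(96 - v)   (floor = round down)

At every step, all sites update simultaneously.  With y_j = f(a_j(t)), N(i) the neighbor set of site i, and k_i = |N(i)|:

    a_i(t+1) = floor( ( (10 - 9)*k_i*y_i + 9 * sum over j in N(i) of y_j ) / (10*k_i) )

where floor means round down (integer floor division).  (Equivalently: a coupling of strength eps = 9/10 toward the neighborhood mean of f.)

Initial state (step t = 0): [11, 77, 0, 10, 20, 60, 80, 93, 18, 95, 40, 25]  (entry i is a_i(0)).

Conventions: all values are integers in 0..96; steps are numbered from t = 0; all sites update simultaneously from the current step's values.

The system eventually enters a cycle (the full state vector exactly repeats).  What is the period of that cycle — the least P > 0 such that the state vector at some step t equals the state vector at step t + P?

Answer: 2
Key observation: The state at step 2, [54, 54, 54, 54, 54, 54, 54, 54, 54, 54, 54, 54], reappears at step 4 — and no state repeats earlier — so the cycle the system enters has period 2.

Derivation:
t=0: [11, 77, 0, 10, 20, 60, 80, 93, 18, 95, 40, 25]
t=1: [48, 48, 47, 48, 48, 48, 48, 47, 48, 47, 47, 47]
t=2: [54, 54, 54, 54, 54, 54, 54, 54, 54, 54, 54, 54]
t=3: [53, 53, 53, 53, 53, 53, 53, 53, 53, 53, 53, 53]
t=4: [54, 54, 54, 54, 54, 54, 54, 54, 54, 54, 54, 54]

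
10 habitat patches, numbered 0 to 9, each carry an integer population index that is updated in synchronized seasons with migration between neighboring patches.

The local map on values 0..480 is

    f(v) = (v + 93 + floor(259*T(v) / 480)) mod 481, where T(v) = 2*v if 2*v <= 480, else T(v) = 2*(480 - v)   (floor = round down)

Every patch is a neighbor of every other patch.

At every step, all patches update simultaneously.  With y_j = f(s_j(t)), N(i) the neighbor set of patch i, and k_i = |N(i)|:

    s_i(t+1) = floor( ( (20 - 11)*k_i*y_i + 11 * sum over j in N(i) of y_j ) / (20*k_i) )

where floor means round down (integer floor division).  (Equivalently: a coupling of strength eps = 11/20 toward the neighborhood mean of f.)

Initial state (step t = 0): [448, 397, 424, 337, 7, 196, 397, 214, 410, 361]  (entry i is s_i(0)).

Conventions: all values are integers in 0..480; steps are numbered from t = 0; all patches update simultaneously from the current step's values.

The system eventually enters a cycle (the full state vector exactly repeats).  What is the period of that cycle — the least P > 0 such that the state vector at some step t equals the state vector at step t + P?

Answer: 2
Key observation: The state at step 7, [105, 105, 105, 105, 105, 105, 105, 105, 105, 105], reappears at step 9 — and no state repeats earlier — so the cycle the system enters has period 2.

Derivation:
t=0: [448, 397, 424, 337, 7, 196, 397, 214, 410, 361]
t=1: [89, 91, 90, 93, 94, 60, 91, 74, 90, 92]
t=2: [274, 276, 275, 277, 278, 250, 276, 262, 275, 276]
t=3: [108, 108, 108, 108, 107, 108, 108, 108, 108, 108]
t=4: [316, 316, 316, 316, 316, 316, 316, 316, 316, 316]
t=5: [104, 104, 104, 104, 104, 104, 104, 104, 104, 104]
t=6: [309, 309, 309, 309, 309, 309, 309, 309, 309, 309]
t=7: [105, 105, 105, 105, 105, 105, 105, 105, 105, 105]
t=8: [311, 311, 311, 311, 311, 311, 311, 311, 311, 311]
t=9: [105, 105, 105, 105, 105, 105, 105, 105, 105, 105]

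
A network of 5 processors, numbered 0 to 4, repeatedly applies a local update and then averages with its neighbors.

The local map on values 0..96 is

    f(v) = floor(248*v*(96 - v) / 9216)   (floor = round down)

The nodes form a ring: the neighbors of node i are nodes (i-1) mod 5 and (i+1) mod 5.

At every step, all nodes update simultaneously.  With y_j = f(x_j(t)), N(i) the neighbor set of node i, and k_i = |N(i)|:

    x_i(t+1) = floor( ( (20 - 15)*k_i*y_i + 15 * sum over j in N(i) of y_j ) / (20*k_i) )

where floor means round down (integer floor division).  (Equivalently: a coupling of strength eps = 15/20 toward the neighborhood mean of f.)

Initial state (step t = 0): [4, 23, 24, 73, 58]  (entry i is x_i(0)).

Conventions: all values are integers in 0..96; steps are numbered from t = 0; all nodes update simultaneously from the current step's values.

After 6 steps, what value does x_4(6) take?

Simulating step by step:
t=0: [4, 23, 24, 73, 58]
t=1: [41, 31, 45, 50, 35]
t=2: [56, 58, 58, 59, 59]
t=3: [58, 59, 58, 58, 58]
t=4: [58, 58, 58, 59, 59]
t=5: [58, 59, 58, 58, 58]
t=6: [58, 58, 58, 59, 59]

Answer: x_4(6) = 59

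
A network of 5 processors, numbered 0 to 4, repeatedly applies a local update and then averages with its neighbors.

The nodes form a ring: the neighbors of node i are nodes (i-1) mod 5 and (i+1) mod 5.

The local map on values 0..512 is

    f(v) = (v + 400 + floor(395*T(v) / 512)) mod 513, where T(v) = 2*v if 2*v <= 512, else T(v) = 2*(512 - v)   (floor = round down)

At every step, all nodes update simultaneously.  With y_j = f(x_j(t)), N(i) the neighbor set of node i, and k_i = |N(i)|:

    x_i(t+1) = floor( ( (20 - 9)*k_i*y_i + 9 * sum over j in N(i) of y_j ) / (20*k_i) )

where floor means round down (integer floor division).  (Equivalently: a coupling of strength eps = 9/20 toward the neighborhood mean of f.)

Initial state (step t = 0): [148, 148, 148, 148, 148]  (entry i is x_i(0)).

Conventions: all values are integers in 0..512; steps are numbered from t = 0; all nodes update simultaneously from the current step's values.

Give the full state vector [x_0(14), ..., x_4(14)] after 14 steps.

Simulating step by step:
t=0: [148, 148, 148, 148, 148]
t=1: [263, 263, 263, 263, 263]
t=2: [21, 21, 21, 21, 21]
t=3: [453, 453, 453, 453, 453]
t=4: [431, 431, 431, 431, 431]
t=5: [442, 442, 442, 442, 442]
t=6: [437, 437, 437, 437, 437]
t=7: [439, 439, 439, 439, 439]
t=8: [438, 438, 438, 438, 438]
t=9: [439, 439, 439, 439, 439]
t=10: [438, 438, 438, 438, 438]
t=11: [439, 439, 439, 439, 439]
t=12: [438, 438, 438, 438, 438]
t=13: [439, 439, 439, 439, 439]
t=14: [438, 438, 438, 438, 438]

Answer: [438, 438, 438, 438, 438]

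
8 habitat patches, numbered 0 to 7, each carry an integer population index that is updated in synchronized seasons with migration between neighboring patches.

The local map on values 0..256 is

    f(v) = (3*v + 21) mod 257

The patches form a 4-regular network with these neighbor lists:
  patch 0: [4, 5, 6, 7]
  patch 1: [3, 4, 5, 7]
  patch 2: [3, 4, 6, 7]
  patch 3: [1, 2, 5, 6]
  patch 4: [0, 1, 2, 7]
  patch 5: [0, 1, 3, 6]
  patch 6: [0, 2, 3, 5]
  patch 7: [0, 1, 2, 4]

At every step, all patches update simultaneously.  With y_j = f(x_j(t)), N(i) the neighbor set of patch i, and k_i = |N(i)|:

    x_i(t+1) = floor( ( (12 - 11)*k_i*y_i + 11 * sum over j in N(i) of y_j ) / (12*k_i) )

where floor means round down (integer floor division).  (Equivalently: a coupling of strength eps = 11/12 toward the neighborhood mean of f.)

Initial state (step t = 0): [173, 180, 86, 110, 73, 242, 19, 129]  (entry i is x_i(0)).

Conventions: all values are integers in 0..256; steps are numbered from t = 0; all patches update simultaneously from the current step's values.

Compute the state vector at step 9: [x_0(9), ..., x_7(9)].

Answer: [84, 101, 94, 52, 81, 71, 73, 81]

Derivation:
t=0: [173, 180, 86, 110, 73, 242, 19, 129]
t=1: [163, 168, 130, 94, 76, 75, 92, 89]
t=2: [150, 132, 96, 107, 123, 100, 163, 155]
t=3: [173, 130, 164, 128, 161, 168, 116, 147]
t=4: [133, 152, 184, 134, 167, 101, 110, 173]
t=5: [58, 79, 72, 114, 107, 152, 112, 105]
t=6: [127, 112, 104, 136, 124, 110, 182, 125]
t=7: [108, 132, 120, 88, 116, 115, 116, 116]
t=8: [109, 96, 93, 118, 120, 98, 89, 120]
t=9: [84, 101, 94, 52, 81, 71, 73, 81]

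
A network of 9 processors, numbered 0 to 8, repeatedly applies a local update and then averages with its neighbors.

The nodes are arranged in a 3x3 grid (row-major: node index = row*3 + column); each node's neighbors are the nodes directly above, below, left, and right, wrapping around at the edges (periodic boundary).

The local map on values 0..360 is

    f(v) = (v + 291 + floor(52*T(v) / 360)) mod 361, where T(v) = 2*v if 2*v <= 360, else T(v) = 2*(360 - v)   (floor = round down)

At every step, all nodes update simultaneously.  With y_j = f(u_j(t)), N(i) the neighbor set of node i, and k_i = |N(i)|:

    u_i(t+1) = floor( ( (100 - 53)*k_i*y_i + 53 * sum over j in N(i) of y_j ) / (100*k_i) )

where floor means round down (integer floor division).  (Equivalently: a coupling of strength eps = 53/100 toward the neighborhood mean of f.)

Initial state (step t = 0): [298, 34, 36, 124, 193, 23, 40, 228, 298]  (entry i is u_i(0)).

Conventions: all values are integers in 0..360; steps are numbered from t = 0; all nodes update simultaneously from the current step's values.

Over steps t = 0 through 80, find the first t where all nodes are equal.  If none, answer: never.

Simulating step by step:
t=0: [298, 34, 36, 124, 193, 23, 40, 228, 298]  (not all equal)
t=1: [261, 282, 309, 184, 204, 261, 263, 236, 273]  (not all equal)
t=2: [218, 222, 238, 188, 192, 212, 211, 208, 225]  (not all equal)
t=3: [187, 188, 195, 174, 175, 183, 183, 182, 190]  (not all equal)
t=4: [165, 165, 169, 158, 158, 163, 163, 163, 167]  (not all equal)
t=5: [141, 141, 144, 136, 136, 139, 140, 140, 143]  (not all equal)
t=6: [110, 110, 113, 106, 106, 109, 110, 110, 112]  (not all equal)
t=7: [70, 70, 73, 67, 67, 70, 70, 70, 72]  (not all equal)
t=8: [20, 20, 22, 17, 17, 19, 19, 19, 21]  (not all equal)
t=9: [315, 315, 317, 313, 313, 315, 315, 315, 316]  (not all equal)
t=10: [257, 257, 258, 256, 256, 257, 257, 257, 258]  (not all equal)
t=11: [216, 216, 216, 216, 216, 216, 216, 216, 216]  (all equal)

Answer: 11
Key observation: Synchronization is absorbing here: once all nodes are equal they stay equal, and step 11 is the first all-equal step.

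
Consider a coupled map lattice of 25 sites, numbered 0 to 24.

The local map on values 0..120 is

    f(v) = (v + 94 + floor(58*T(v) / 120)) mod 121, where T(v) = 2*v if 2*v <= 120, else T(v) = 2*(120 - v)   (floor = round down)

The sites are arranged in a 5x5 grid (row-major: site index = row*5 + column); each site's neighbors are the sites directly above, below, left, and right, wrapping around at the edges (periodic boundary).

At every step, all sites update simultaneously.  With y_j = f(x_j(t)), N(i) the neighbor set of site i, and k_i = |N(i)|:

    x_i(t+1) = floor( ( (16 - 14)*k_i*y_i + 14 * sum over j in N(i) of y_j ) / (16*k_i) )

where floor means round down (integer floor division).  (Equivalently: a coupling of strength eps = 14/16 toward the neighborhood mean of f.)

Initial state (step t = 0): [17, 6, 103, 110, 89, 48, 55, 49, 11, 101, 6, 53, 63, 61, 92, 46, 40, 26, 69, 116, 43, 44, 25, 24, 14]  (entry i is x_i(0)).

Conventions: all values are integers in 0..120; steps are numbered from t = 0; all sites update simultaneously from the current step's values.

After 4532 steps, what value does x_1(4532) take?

Simulating step by step:
t=0: [17, 6, 103, 110, 89, 48, 55, 49, 11, 101, 6, 53, 63, 61, 92, 46, 40, 26, 69, 116, 43, 44, 25, 24, 14]
t=1: [70, 65, 74, 81, 52, 70, 79, 91, 89, 91, 78, 81, 68, 96, 94, 74, 55, 58, 61, 65, 35, 58, 45, 47, 56]
t=2: [76, 90, 84, 81, 87, 91, 91, 91, 91, 87, 91, 88, 90, 91, 91, 77, 88, 81, 84, 89, 82, 70, 79, 79, 69]
t=3: [91, 91, 91, 91, 91, 91, 91, 91, 91, 91, 91, 91, 91, 91, 91, 91, 91, 91, 91, 91, 91, 91, 91, 91, 91]
t=4: [92, 92, 92, 92, 92, 92, 92, 92, 92, 92, 92, 92, 92, 92, 92, 92, 92, 92, 92, 92, 92, 92, 92, 92, 92]
t=5: [92, 92, 92, 92, 92, 92, 92, 92, 92, 92, 92, 92, 92, 92, 92, 92, 92, 92, 92, 92, 92, 92, 92, 92, 92]

Answer: x_1(4532) = 92
Key observation: The state at step 4, [92, 92, 92, 92, 92, 92, 92, 92, 92, 92, 92, 92, 92, 92, 92, 92, 92, 92, 92, 92, 92, 92, 92, 92, 92], reappears at step 5: the system is in a cycle of period 1 from step 4 on.  Therefore the state at step 4532 equals the state at step 4 + ((4532 - 4) mod 1) = 4, which is [92, 92, 92, 92, 92, 92, 92, 92, 92, 92, 92, 92, 92, 92, 92, 92, 92, 92, 92, 92, 92, 92, 92, 92, 92].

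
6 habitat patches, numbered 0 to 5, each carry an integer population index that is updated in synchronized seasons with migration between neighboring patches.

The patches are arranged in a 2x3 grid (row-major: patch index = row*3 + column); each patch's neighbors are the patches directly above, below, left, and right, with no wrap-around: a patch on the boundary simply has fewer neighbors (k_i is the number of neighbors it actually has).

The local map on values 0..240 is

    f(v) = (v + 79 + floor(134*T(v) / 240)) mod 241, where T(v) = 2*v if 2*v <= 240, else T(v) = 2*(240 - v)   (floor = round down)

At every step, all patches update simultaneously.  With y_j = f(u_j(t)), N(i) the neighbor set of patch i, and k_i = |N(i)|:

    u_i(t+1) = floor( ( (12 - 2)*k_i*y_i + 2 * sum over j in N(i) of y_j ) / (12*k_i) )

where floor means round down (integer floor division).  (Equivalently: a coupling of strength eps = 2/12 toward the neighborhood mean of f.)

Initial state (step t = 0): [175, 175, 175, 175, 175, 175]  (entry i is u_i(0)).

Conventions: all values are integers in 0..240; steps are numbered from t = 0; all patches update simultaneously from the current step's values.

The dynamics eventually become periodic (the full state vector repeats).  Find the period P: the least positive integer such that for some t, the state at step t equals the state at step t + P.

Simulating step by step:
t=0: [175, 175, 175, 175, 175, 175]
t=1: [85, 85, 85, 85, 85, 85]
t=2: [17, 17, 17, 17, 17, 17]
t=3: [114, 114, 114, 114, 114, 114]
t=4: [79, 79, 79, 79, 79, 79]
t=5: [5, 5, 5, 5, 5, 5]
t=6: [89, 89, 89, 89, 89, 89]
t=7: [26, 26, 26, 26, 26, 26]
t=8: [134, 134, 134, 134, 134, 134]
t=9: [90, 90, 90, 90, 90, 90]
t=10: [28, 28, 28, 28, 28, 28]
t=11: [138, 138, 138, 138, 138, 138]
t=12: [89, 89, 89, 89, 89, 89]

Answer: 6
Key observation: The state at step 6, [89, 89, 89, 89, 89, 89], reappears at step 12 — and no state repeats earlier — so the cycle the system enters has period 6.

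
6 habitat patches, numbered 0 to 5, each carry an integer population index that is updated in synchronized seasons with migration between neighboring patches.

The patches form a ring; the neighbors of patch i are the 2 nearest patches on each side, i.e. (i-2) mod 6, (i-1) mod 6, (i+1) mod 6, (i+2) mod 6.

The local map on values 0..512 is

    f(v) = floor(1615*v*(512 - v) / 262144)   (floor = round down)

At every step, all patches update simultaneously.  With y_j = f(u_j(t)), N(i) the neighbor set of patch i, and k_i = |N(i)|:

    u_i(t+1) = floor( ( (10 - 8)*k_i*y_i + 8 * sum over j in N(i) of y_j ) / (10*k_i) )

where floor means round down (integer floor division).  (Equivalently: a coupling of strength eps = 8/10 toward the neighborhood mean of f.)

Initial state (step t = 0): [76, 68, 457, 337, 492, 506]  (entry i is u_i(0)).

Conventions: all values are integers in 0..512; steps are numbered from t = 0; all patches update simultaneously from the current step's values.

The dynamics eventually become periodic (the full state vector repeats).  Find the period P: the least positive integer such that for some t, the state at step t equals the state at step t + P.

Answer: 2
Key observation: The state at step 4, [347, 347, 347, 348, 347, 347], reappears at step 6 — and no state repeats earlier — so the cycle the system enters has period 2.

Derivation:
t=0: [76, 68, 457, 337, 492, 506]
t=1: [124, 185, 193, 156, 159, 166]
t=2: [349, 348, 346, 358, 343, 341]
t=3: [354, 350, 350, 351, 351, 351]
t=4: [347, 347, 347, 348, 347, 347]
t=5: [352, 351, 351, 351, 351, 351]
t=6: [347, 347, 347, 348, 347, 347]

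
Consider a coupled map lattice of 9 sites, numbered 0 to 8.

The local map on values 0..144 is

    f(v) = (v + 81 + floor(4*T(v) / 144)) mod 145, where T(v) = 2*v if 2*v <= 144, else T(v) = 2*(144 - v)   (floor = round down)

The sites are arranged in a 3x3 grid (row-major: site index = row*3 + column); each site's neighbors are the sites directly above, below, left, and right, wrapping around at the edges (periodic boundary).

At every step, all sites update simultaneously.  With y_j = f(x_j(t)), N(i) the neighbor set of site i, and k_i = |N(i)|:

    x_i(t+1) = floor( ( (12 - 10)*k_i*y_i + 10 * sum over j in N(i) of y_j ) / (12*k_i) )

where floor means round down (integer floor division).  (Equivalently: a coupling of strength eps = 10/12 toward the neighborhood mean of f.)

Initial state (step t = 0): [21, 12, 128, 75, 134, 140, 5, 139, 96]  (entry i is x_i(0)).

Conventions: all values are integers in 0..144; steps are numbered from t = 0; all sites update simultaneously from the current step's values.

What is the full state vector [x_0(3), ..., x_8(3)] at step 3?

Answer: [101, 102, 105, 104, 104, 116, 99, 100, 103]

Derivation:
t=0: [21, 12, 128, 75, 134, 140, 5, 139, 96]
t=1: [70, 80, 74, 72, 65, 50, 61, 71, 68]
t=2: [10, 10, 37, 32, 36, 29, 7, 7, 33]
t=3: [101, 102, 105, 104, 104, 116, 99, 100, 103]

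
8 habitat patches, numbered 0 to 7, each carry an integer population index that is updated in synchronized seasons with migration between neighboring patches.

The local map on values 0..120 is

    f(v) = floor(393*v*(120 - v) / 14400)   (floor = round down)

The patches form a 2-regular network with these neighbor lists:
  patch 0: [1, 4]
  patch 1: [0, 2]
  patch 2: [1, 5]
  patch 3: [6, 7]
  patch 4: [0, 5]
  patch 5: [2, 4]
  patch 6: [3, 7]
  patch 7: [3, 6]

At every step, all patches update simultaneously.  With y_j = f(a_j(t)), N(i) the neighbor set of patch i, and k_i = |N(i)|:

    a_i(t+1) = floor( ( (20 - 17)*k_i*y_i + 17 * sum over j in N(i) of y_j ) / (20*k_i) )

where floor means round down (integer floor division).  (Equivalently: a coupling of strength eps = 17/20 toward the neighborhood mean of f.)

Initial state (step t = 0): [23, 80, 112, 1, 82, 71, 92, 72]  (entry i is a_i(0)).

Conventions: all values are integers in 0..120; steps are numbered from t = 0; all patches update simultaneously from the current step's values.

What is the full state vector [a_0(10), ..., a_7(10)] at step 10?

Simulating step by step:
t=0: [23, 80, 112, 1, 82, 71, 92, 72]
t=1: [82, 48, 80, 70, 78, 60, 51, 45]
t=2: [90, 87, 94, 94, 91, 89, 93, 94]
t=3: [74, 70, 74, 66, 73, 69, 66, 66]
t=4: [93, 92, 94, 97, 93, 93, 97, 97]
t=5: [68, 67, 68, 60, 68, 67, 60, 60]
t=6: [96, 96, 96, 98, 96, 96, 98, 98]
t=7: [62, 62, 62, 58, 62, 62, 58, 58]
t=8: [98, 98, 98, 98, 98, 98, 98, 98]
t=9: [58, 58, 58, 58, 58, 58, 58, 58]
t=10: [98, 98, 98, 98, 98, 98, 98, 98]

Answer: [98, 98, 98, 98, 98, 98, 98, 98]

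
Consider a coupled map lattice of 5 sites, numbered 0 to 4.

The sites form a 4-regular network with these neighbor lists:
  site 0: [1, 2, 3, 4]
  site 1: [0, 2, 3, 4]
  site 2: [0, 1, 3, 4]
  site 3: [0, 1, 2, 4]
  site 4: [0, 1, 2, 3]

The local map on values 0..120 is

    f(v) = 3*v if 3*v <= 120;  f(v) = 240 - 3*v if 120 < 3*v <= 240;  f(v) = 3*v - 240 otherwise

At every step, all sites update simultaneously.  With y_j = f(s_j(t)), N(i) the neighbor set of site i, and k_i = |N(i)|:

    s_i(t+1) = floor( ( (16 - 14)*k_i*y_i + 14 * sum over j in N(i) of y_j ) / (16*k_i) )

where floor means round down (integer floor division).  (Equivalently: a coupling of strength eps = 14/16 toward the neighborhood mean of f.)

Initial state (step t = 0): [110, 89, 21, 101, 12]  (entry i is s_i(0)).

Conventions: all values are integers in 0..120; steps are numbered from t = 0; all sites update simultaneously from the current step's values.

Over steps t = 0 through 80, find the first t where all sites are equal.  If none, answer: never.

Answer: 3
Key observation: Synchronization is absorbing here: once all sites are equal they stay equal, and step 3 is the first all-equal step.

Derivation:
t=0: [110, 89, 21, 101, 12]  (not all equal)
t=1: [52, 58, 55, 55, 57]  (not all equal)
t=2: [72, 74, 73, 73, 74]  (not all equal)
t=3: [20, 20, 20, 20, 20]  (all equal)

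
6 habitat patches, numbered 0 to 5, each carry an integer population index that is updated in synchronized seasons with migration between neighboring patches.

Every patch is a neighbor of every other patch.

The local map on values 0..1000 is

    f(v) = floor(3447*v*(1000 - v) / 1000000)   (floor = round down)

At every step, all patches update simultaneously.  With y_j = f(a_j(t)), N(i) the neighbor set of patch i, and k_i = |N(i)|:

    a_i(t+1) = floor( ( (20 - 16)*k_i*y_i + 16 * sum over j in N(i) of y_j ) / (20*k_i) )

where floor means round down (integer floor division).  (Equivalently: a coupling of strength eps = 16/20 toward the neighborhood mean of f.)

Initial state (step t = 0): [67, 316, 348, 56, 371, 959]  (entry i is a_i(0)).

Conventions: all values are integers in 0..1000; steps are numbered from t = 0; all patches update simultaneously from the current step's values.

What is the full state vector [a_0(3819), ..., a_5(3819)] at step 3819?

Simulating step by step:
t=0: [67, 316, 348, 56, 371, 959]
t=1: [466, 487, 489, 465, 490, 463]
t=2: [858, 859, 859, 858, 859, 858]
t=3: [418, 417, 417, 418, 417, 418]
t=4: [838, 838, 838, 838, 838, 838]
t=5: [467, 467, 467, 467, 467, 467]
t=6: [857, 857, 857, 857, 857, 857]
t=7: [422, 422, 422, 422, 422, 422]
t=8: [840, 840, 840, 840, 840, 840]
t=9: [463, 463, 463, 463, 463, 463]
t=10: [857, 857, 857, 857, 857, 857]

Answer: [422, 422, 422, 422, 422, 422]
Key observation: The state at step 6, [857, 857, 857, 857, 857, 857], reappears at step 10: the system is in a cycle of period 4 from step 6 on.  Therefore the state at step 3819 equals the state at step 6 + ((3819 - 6) mod 4) = 7, which is [422, 422, 422, 422, 422, 422].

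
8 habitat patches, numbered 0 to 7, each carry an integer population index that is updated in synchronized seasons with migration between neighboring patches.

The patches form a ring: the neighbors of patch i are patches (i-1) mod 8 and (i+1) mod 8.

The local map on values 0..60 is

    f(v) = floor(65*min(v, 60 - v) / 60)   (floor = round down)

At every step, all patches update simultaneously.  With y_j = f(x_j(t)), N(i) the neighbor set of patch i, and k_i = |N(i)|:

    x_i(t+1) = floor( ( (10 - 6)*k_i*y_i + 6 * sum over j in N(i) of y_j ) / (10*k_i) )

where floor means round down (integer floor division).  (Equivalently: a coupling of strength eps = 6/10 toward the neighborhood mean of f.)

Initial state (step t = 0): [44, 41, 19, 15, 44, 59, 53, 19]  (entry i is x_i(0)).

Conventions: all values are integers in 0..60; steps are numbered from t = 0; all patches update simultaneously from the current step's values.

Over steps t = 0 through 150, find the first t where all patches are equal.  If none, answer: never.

Answer: 18
Key observation: Synchronization is absorbing here: once all patches are equal they stay equal, and step 18 is the first all-equal step.

Derivation:
t=0: [44, 41, 19, 15, 44, 59, 53, 19]  (not all equal)
t=1: [18, 19, 18, 17, 11, 7, 9, 15]  (not all equal)
t=2: [18, 19, 19, 16, 11, 8, 10, 14]  (not all equal)
t=3: [18, 19, 19, 16, 11, 9, 10, 14]  (not all equal)
t=4: [18, 19, 19, 16, 12, 9, 11, 14]  (not all equal)
t=5: [18, 19, 19, 16, 13, 10, 11, 15]  (not all equal)
t=6: [18, 19, 19, 17, 13, 11, 12, 15]  (not all equal)
t=7: [18, 19, 19, 17, 14, 12, 13, 16]  (not all equal)
t=8: [18, 19, 19, 17, 15, 13, 14, 16]  (not all equal)
t=9: [18, 19, 19, 18, 16, 14, 15, 17]  (not all equal)
t=10: [19, 19, 19, 18, 17, 15, 16, 17]  (not all equal)
t=11: [19, 20, 19, 19, 17, 16, 17, 18]  (not all equal)
t=12: [20, 20, 20, 19, 18, 17, 18, 19]  (not all equal)
t=13: [20, 21, 20, 20, 19, 18, 19, 20]  (not all equal)
t=14: [21, 21, 21, 20, 20, 19, 20, 20]  (not all equal)
t=15: [21, 22, 21, 21, 20, 20, 20, 21]  (not all equal)
t=16: [22, 22, 22, 21, 21, 21, 21, 21]  (not all equal)
t=17: [22, 23, 22, 22, 22, 22, 22, 22]  (not all equal)
t=18: [23, 23, 23, 23, 23, 23, 23, 23]  (all equal)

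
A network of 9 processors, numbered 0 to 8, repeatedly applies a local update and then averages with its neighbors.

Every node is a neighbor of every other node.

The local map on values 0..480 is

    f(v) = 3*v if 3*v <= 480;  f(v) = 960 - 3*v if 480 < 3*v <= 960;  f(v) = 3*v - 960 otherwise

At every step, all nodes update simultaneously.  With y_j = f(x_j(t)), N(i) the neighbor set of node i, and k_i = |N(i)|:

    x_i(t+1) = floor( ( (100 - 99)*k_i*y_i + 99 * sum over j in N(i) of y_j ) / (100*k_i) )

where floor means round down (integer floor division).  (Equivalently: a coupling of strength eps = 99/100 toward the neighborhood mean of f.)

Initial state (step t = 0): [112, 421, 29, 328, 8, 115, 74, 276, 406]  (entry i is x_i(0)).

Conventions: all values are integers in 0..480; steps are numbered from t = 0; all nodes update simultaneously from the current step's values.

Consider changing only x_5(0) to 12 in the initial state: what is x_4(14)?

Simulating step by step:
t=0: [112, 421, 29, 328, 8, 12, 74, 276, 406]
t=1: [137, 141, 166, 173, 173, 171, 150, 160, 146]
t=2: [447, 446, 441, 443, 443, 443, 442, 439, 444]
t=3: [368, 368, 370, 369, 369, 369, 369, 370, 369]
t=4: [147, 147, 146, 147, 147, 147, 147, 146, 147]
t=5: [440, 440, 440, 440, 440, 440, 440, 440, 440]
t=6: [360, 360, 360, 360, 360, 360, 360, 360, 360]
t=7: [120, 120, 120, 120, 120, 120, 120, 120, 120]
t=8: [360, 360, 360, 360, 360, 360, 360, 360, 360]
t=9: [120, 120, 120, 120, 120, 120, 120, 120, 120]
t=10: [360, 360, 360, 360, 360, 360, 360, 360, 360]
t=11: [120, 120, 120, 120, 120, 120, 120, 120, 120]
t=12: [360, 360, 360, 360, 360, 360, 360, 360, 360]
t=13: [120, 120, 120, 120, 120, 120, 120, 120, 120]
t=14: [360, 360, 360, 360, 360, 360, 360, 360, 360]

Answer: x_4(14) = 360
Key observation: This trace re-runs the system from the modified initial state.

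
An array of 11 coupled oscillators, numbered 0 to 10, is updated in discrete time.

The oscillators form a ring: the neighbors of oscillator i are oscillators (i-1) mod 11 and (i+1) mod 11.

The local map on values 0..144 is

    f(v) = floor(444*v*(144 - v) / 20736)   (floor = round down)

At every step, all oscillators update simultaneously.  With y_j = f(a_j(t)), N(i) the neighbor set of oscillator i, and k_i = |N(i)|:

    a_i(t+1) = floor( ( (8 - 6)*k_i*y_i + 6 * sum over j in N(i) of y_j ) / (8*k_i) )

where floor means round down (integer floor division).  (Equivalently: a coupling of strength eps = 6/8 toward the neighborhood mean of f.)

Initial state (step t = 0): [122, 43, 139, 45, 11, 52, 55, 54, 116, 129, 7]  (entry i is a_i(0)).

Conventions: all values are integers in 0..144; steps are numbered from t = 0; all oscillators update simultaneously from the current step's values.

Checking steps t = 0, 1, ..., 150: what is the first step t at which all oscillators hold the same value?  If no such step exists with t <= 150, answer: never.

Answer: 12
Key observation: Synchronization is absorbing here: once all oscillators are equal they stay equal, and step 12 is the first all-equal step.

Derivation:
t=0: [122, 43, 139, 45, 11, 52, 55, 54, 116, 129, 7]  (not all equal)
t=1: [56, 49, 73, 40, 81, 76, 103, 90, 71, 43, 41]  (not all equal)
t=2: [97, 105, 98, 104, 101, 102, 102, 101, 101, 98, 96]  (not all equal)
t=3: [93, 94, 90, 92, 90, 91, 91, 91, 93, 95, 96]  (not all equal)
t=4: [99, 101, 101, 103, 102, 103, 103, 102, 101, 99, 99]  (not all equal)
t=5: [93, 93, 91, 91, 90, 90, 90, 91, 92, 93, 95]  (not all equal)
t=6: [100, 101, 102, 103, 103, 104, 103, 103, 102, 100, 100]  (not all equal)
t=7: [93, 92, 91, 90, 89, 89, 89, 90, 91, 92, 94]  (not all equal)
t=8: [101, 102, 103, 103, 104, 104, 104, 103, 103, 101, 101]  (not all equal)
t=9: [91, 91, 90, 89, 89, 89, 89, 89, 90, 91, 92]  (not all equal)
t=10: [102, 103, 103, 104, 104, 104, 104, 104, 103, 103, 102]  (not all equal)
t=11: [90, 90, 89, 89, 89, 89, 89, 89, 89, 90, 90]  (not all equal)
t=12: [104, 104, 104, 104, 104, 104, 104, 104, 104, 104, 104]  (all equal)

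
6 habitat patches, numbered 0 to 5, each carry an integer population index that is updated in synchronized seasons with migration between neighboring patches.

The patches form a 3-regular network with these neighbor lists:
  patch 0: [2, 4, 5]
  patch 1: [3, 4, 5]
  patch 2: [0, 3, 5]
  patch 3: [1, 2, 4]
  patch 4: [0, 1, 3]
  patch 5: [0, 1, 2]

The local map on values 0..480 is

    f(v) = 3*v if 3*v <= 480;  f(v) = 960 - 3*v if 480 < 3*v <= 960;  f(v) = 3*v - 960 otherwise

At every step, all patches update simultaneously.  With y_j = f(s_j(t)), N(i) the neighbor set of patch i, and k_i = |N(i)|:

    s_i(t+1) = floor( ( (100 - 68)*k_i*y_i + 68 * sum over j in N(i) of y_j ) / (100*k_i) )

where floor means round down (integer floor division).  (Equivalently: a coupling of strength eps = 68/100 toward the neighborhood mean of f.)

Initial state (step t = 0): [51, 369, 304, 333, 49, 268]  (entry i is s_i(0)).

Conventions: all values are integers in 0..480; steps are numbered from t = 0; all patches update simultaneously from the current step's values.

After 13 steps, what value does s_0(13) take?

Simulating step by step:
t=0: [51, 369, 304, 333, 49, 268]
t=1: [128, 124, 94, 90, 123, 128]
t=2: [357, 350, 325, 318, 350, 358]
t=3: [85, 76, 57, 46, 75, 85]
t=4: [229, 213, 201, 185, 212, 229]
t=5: [303, 329, 329, 356, 330, 302]
t=6: [41, 52, 56, 53, 51, 41]
t=7: [140, 148, 145, 159, 148, 140]
t=8: [428, 446, 437, 452, 446, 428]
t=9: [342, 369, 348, 377, 369, 342]
t=10: [88, 134, 95, 140, 134, 88]
t=11: [300, 374, 306, 381, 374, 300]
t=12: [79, 143, 82, 141, 143, 79]
t=13: [282, 384, 282, 385, 384, 282]

Answer: s_0(13) = 282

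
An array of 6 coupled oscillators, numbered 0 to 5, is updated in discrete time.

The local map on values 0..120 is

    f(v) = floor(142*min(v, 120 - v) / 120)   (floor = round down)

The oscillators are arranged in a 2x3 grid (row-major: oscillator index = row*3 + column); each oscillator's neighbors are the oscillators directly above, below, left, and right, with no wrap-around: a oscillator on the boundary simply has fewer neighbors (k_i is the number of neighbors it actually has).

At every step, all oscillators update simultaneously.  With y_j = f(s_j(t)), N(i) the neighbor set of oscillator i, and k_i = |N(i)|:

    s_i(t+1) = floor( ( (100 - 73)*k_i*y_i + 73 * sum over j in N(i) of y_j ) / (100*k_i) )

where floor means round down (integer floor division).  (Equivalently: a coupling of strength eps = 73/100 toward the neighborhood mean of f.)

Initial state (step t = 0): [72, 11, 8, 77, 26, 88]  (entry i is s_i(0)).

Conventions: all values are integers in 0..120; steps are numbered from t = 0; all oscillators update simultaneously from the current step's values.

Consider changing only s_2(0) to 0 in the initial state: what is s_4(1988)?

Answer: s_4(1988) = 62
Key observation: The state at step 22, [61, 61, 61, 61, 61, 61], reappears at step 30: the system is in a cycle of period 8 from step 22 on.  Therefore the state at step 1988 equals the state at step 22 + ((1988 - 22) mod 8) = 28, which is [62, 62, 62, 62, 62, 62].

Derivation:
t=0: [72, 11, 0, 77, 26, 88]
t=1: [38, 24, 18, 44, 32, 20]
t=2: [41, 32, 24, 43, 35, 27]
t=3: [44, 38, 32, 45, 39, 33]
t=4: [49, 44, 40, 50, 45, 40]
t=5: [55, 52, 48, 56, 52, 49]
t=6: [63, 60, 58, 63, 61, 58]
t=7: [68, 68, 69, 67, 68, 68]
t=8: [61, 60, 60, 61, 61, 60]
t=9: [69, 70, 71, 69, 69, 70]
t=10: [59, 59, 58, 60, 59, 58]
t=11: [69, 68, 68, 69, 69, 68]
t=12: [60, 60, 61, 60, 60, 60]
t=13: [71, 70, 70, 71, 71, 70]
t=14: [57, 58, 59, 57, 57, 58]
t=15: [67, 67, 68, 67, 67, 68]
t=16: [62, 61, 61, 62, 61, 61]
t=17: [68, 68, 69, 68, 68, 69]
t=18: [61, 60, 60, 61, 60, 60]
t=19: [69, 70, 71, 69, 70, 71]
t=20: [59, 58, 57, 59, 58, 57]
t=21: [68, 68, 67, 68, 68, 67]
t=22: [61, 61, 61, 61, 61, 61]
t=23: [69, 69, 69, 69, 69, 69]
t=24: [60, 60, 60, 60, 60, 60]
t=25: [71, 71, 71, 71, 71, 71]
t=26: [57, 57, 57, 57, 57, 57]
t=27: [67, 67, 67, 67, 67, 67]
t=28: [62, 62, 62, 62, 62, 62]
t=29: [68, 68, 68, 68, 68, 68]
t=30: [61, 61, 61, 61, 61, 61]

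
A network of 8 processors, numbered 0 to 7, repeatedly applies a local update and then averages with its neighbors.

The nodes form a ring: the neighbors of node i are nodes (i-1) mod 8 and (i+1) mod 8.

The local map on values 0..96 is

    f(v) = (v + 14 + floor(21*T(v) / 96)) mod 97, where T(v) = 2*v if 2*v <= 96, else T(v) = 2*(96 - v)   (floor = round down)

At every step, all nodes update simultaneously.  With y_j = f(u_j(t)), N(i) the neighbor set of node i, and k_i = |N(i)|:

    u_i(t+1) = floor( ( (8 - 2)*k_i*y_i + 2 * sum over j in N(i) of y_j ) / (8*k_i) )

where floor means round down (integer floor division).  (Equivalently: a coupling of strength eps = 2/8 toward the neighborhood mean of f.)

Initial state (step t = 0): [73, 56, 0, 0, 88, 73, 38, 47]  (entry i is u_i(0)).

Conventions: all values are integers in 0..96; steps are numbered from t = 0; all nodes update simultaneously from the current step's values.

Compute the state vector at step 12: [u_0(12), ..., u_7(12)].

Answer: [80, 58, 83, 83, 78, 77, 37, 43]

Derivation:
t=0: [73, 56, 0, 0, 88, 73, 38, 47]
t=1: [21, 67, 23, 13, 7, 9, 61, 69]
t=2: [56, 81, 50, 32, 25, 33, 82, 87]
t=3: [66, 24, 71, 61, 51, 52, 12, 16]
t=4: [80, 59, 88, 89, 84, 78, 38, 43]
t=5: [23, 68, 18, 8, 5, 10, 60, 65]
t=6: [58, 81, 44, 26, 22, 34, 81, 86]
t=7: [67, 23, 64, 53, 47, 52, 11, 16]
t=8: [80, 58, 85, 85, 82, 77, 37, 43]
t=9: [23, 67, 16, 5, 4, 10, 59, 65]
t=10: [58, 80, 42, 22, 20, 34, 81, 86]
t=11: [67, 23, 61, 48, 44, 52, 11, 16]
t=12: [80, 58, 83, 83, 78, 77, 37, 43]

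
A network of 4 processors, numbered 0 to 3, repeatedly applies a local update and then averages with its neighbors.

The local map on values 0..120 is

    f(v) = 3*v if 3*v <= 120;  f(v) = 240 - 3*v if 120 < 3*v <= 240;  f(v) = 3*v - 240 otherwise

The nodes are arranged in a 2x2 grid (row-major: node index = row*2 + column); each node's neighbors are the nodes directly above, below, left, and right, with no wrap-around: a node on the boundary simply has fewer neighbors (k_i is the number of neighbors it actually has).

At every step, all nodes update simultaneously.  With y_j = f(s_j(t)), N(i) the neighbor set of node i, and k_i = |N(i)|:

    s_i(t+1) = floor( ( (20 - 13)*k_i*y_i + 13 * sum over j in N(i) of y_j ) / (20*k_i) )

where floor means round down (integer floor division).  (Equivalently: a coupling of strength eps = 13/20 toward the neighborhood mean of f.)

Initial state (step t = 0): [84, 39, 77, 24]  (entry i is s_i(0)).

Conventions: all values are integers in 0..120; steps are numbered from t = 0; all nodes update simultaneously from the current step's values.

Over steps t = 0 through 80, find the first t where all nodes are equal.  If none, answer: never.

Answer: never
Key observation: The state at step 25 reappears at step 33 — the system is in a cycle of period 8 from step 25 on.  No step 0..33 is synchronized, and the cycle repeats forever, so no step up to 80 (or ever) has all nodes equal.

Derivation:
t=0: [84, 39, 77, 24]  (not all equal)
t=1: [45, 68, 30, 66]  (not all equal)
t=2: [77, 60, 79, 55]  (not all equal)
t=3: [23, 48, 28, 46]  (not all equal)
t=4: [82, 89, 84, 94]  (not all equal)
t=5: [14, 25, 19, 27]  (not all equal)
t=6: [57, 66, 59, 71]  (not all equal)
t=7: [58, 45, 53, 43]  (not all equal)
t=8: [83, 94, 85, 99]  (not all equal)
t=9: [21, 36, 26, 38]  (not all equal)
t=10: [82, 95, 84, 100]  (not all equal)
t=11: [20, 37, 25, 39]  (not all equal)
t=12: [81, 96, 83, 101]  (not all equal)
t=13: [19, 38, 24, 40]  (not all equal)
t=14: [80, 97, 82, 102]  (not all equal)
t=15: [18, 39, 23, 41]  (not all equal)
t=16: [79, 96, 79, 101]  (not all equal)
t=17: [17, 38, 22, 38]  (not all equal)
t=18: [76, 93, 76, 98]  (not all equal)
t=19: [20, 35, 25, 35]  (not all equal)
t=20: [79, 90, 79, 95]  (not all equal)
t=21: [11, 26, 16, 26]  (not all equal)
t=22: [52, 63, 52, 68]  (not all equal)
t=23: [73, 56, 68, 56]  (not all equal)
t=24: [42, 55, 42, 60]  (not all equal)
t=25: [101, 82, 96, 82]  (not all equal)
t=26: [39, 24, 39, 19]  (not all equal)
t=27: [102, 81, 97, 81]  (not all equal)
t=28: [40, 23, 40, 18]  (not all equal)
t=29: [103, 80, 98, 80]  (not all equal)
t=30: [41, 22, 41, 17]  (not all equal)
t=31: [100, 77, 95, 77]  (not all equal)
t=32: [38, 25, 38, 20]  (not all equal)
t=33: [101, 82, 96, 82]  (not all equal)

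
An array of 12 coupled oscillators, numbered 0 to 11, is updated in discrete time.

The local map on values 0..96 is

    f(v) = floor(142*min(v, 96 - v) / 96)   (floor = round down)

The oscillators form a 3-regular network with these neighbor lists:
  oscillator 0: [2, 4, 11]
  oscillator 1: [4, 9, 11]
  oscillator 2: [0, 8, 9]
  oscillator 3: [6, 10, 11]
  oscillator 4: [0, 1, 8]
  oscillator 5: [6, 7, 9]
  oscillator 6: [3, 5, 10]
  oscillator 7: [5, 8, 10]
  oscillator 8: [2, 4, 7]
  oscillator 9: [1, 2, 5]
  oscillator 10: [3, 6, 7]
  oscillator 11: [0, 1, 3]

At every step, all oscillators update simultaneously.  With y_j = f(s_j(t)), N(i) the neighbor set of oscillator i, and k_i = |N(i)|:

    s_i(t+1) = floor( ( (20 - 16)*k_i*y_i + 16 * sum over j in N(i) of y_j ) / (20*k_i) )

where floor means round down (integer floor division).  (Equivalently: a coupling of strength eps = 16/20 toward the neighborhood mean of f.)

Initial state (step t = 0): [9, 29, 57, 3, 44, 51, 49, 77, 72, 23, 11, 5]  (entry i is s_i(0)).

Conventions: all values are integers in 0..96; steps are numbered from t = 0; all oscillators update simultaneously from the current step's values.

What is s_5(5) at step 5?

Simulating step by step:
t=0: [9, 29, 57, 3, 44, 51, 49, 77, 72, 23, 11, 5]
t=1: [37, 36, 33, 25, 37, 48, 36, 36, 47, 50, 30, 17]
t=2: [44, 49, 60, 39, 57, 60, 50, 59, 55, 59, 46, 43]
t=3: [59, 60, 58, 64, 63, 57, 61, 59, 55, 57, 61, 63]
t=4: [51, 51, 56, 49, 54, 54, 51, 55, 54, 55, 50, 50]
t=5: [63, 63, 61, 67, 64, 62, 66, 63, 60, 61, 65, 67]

Answer: s_5(5) = 62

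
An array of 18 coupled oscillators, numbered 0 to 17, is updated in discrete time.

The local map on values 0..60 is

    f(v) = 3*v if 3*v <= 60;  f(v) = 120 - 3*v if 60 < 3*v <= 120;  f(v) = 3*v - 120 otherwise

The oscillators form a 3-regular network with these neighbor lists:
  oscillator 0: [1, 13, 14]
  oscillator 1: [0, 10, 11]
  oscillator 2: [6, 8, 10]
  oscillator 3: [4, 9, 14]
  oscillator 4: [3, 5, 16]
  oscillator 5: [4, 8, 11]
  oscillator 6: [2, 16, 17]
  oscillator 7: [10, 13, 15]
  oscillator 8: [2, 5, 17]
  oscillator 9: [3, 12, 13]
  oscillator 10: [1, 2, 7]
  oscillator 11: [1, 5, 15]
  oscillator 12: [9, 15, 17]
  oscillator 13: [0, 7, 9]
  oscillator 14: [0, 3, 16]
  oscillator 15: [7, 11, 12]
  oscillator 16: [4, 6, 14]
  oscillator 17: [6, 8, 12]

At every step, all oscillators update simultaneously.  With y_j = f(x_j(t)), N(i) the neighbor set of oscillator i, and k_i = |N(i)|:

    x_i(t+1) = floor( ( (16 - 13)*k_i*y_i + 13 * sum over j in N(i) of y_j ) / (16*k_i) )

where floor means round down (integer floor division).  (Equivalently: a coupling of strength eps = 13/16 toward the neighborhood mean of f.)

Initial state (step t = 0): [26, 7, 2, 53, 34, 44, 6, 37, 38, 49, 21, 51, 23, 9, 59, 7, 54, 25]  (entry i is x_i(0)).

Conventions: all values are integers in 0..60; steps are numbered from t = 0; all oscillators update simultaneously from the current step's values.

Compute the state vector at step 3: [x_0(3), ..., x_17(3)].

Simulating step by step:
t=0: [26, 7, 2, 53, 34, 44, 6, 37, 38, 49, 21, 51, 23, 9, 59, 7, 54, 25]
t=1: [36, 39, 23, 34, 28, 17, 28, 30, 18, 36, 20, 20, 34, 26, 44, 29, 33, 28]
t=2: [17, 36, 50, 19, 31, 50, 36, 42, 47, 23, 34, 34, 25, 22, 16, 35, 26, 36]
t=3: [40, 25, 19, 44, 40, 23, 25, 24, 23, 51, 16, 18, 29, 39, 49, 21, 31, 23]

Answer: [40, 25, 19, 44, 40, 23, 25, 24, 23, 51, 16, 18, 29, 39, 49, 21, 31, 23]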